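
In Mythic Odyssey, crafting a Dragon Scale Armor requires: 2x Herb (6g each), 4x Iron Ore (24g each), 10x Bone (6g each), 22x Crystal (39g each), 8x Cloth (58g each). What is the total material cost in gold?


Cost breakdown:
  Herb: 2 * 6 = 12
  Iron Ore: 4 * 24 = 96
  Bone: 10 * 6 = 60
  Crystal: 22 * 39 = 858
  Cloth: 8 * 58 = 464
Total = 12 + 96 + 60 + 858 + 464 = 1490

1490 gold


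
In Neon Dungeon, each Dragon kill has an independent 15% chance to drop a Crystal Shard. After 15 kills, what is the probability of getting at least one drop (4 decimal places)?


P(at least one) = 1 - P(none) = 1 - (1-p)^n
p = 15/100 = 0.15
1 - p = 0.85
(1 - p)^15 = 0.85^15 = 0.087354
P(at least one) = 1 - 0.087354 = 0.9126

0.9126


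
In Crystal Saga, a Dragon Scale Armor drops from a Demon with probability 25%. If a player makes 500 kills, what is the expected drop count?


Expected drops = kills * (drop_rate / 100)
= 500 * (25 / 100)
= 500 * 0.25
= 125.0

125.0 drops


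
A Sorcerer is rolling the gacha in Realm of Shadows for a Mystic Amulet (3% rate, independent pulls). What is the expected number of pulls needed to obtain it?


Expected pulls for a geometric distribution = 1/p = 100 / rate%
= 100 / 3
= 33.33

33.33 pulls


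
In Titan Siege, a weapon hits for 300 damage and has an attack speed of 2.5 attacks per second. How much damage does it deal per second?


DPS = damage * attack_speed
= 300 * 2.5
= 750.0

750.0 DPS


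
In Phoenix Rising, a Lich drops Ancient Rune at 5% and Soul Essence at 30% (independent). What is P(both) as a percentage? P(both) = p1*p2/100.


For independent events, P(both) = P(A) * P(B)
= 5% * 30%
= 150 / 100 %
= 1.5%

1.5%


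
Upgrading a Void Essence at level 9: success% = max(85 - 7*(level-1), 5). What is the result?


raw_rate = 85 - 7 * (9 - 1)
= 85 - 7 * 8
= 85 - 56
= 29
Apply floor: max(29, 5) = 29%

29%


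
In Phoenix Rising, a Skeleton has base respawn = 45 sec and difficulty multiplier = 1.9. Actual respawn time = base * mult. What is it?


Respawn time = base * multiplier
= 45 * 1.9
= 85.5 seconds

85.5 seconds


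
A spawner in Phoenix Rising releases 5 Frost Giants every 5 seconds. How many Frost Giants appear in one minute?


Spawns per minute = count * (60 / interval)
= 5 * (60 / 5)
= 5 * 12.0
= 60.0

60.0 per minute


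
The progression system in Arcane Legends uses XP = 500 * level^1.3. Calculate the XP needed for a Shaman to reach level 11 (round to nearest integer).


XP = 500 * level^1.3
Substitute level = 11:
XP = 500 * 11^1.3
= 500 * 22.5845
= 11292

11292 XP


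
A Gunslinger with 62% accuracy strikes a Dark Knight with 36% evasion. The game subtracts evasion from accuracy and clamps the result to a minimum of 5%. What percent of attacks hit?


accuracy - evasion = 62 - 36 = 26
Apply floor: max(26, 5) = 26
Hit chance = 26%

26%


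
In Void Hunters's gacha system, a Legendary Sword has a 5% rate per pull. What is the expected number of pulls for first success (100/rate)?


Expected pulls for a geometric distribution = 1/p = 100 / rate%
= 100 / 5
= 20.0

20.0 pulls


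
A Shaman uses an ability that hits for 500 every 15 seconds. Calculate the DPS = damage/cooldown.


DPS = damage / cooldown
= 500 / 15
= 33.33

33.33 DPS


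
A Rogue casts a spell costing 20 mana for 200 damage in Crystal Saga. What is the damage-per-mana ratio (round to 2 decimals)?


Efficiency = damage / mana
= 200 / 20
= 10.00

10.00 dmg/mana


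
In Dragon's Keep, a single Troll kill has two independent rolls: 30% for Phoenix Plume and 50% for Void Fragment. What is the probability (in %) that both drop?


For independent events, P(both) = P(A) * P(B)
= 30% * 50%
= 1500 / 100 %
= 15.0%

15.0%


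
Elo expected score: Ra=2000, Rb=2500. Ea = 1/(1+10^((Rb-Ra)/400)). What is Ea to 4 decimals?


Elo expected score: Ea = 1/(1 + 10^((Rb-Ra)/400))
Rb - Ra = 2500 - 2000 = 500
(Rb-Ra)/400 = 500/400 = 1.25
10^1.25 = 17.782794
Ea = 1/(1 + 17.782794) = 1/18.782794 = 0.0532

0.0532


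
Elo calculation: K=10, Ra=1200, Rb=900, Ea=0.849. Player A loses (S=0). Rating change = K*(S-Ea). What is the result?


Elo update: delta = K * (S - Ea), where S = 0 (loses)
S - Ea = 0 - 0.849 = -0.849
Rating change = 10 * -0.849
= -8.49

-8.49 rating points


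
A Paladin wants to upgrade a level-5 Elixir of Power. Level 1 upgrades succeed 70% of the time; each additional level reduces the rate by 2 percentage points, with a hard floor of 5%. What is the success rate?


raw_rate = 70 - 2 * (5 - 1)
= 70 - 2 * 4
= 70 - 8
= 62
Apply floor: max(62, 5) = 62%

62%


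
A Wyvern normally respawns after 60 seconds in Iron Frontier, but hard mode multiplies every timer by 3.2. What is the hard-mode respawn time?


Respawn time = base * multiplier
= 60 * 3.2
= 192.0 seconds

192.0 seconds


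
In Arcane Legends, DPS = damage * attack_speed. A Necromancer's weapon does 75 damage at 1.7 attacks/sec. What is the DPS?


DPS = damage * attack_speed
= 75 * 1.7
= 127.5

127.5 DPS


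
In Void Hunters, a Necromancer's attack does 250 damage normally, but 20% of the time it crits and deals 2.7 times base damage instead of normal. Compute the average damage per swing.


E[dmg] = base * (1 + crit_chance * (crit_mult - 1))
cc as decimal = 20/100 = 0.2
cm - 1 = 2.7 - 1 = 1.7
Bonus factor = 0.2 * 1.7 = 0.34
Total multiplier = 1 + 0.34 = 1.34
Expected damage = 250 * 1.34 = 335.00

335.00 damage


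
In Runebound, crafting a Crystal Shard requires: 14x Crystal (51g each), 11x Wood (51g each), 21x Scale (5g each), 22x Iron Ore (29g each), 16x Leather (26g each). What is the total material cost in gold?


Cost breakdown:
  Crystal: 14 * 51 = 714
  Wood: 11 * 51 = 561
  Scale: 21 * 5 = 105
  Iron Ore: 22 * 29 = 638
  Leather: 16 * 26 = 416
Total = 714 + 561 + 105 + 638 + 416 = 2434

2434 gold


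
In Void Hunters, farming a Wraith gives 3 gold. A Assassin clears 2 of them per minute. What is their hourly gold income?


Gold per minute = 3 * 2 = 6
Gold per hour = 6 * 60 = 360

360 gold/hour


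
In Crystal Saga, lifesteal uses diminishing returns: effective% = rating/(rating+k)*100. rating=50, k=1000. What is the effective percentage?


effective% = rating / (rating + k) * 100
= 50 / (50 + 1000) * 100
= 50 / 1050 * 100
= 0.047619 * 100
= 4.76%

4.76%


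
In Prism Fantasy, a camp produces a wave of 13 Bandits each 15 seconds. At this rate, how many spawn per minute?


Spawns per minute = count * (60 / interval)
= 13 * (60 / 15)
= 13 * 4.0
= 52.0

52.0 per minute


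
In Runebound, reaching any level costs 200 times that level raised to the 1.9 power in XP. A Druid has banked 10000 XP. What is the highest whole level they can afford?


XP = 200 * level^1.9, so level = (XP / 200)^(1/1.9)
= (10000 / 200)^(1/1.9)
= 50.0^0.5263
= 7.8378
Floor: level = 7

level 7


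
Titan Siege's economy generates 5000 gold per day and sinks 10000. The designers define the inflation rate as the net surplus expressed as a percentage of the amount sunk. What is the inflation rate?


Net gold = 5000 - 10000 = -5000
Inflation rate = net / sunk * 100 = -5000 / 10000 * 100
= -0.5 * 100
= -50.00%

-50.00%


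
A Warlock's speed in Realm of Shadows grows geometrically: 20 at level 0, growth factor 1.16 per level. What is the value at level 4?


value = base * growth^level
= 20 * 1.16^4
= 20 * 1.810639
= 36.21

36.21 speed


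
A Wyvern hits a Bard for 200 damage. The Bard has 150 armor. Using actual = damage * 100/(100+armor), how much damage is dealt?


actual = 200 * 100 / (100 + 150)
= 200 * 100 / 250
= 20000 / 250
= 80.00

80.00 damage


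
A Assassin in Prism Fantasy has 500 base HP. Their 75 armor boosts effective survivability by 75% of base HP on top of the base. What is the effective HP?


EHP = 500 * (1 + 75/100)
= 500 * (1 + 0.75)
= 500 * 1.75
= 875.0

875.0 EHP


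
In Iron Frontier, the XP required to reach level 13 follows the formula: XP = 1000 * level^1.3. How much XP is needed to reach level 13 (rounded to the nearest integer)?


XP = 1000 * level^1.3
Substitute level = 13:
XP = 1000 * 13^1.3
= 1000 * 28.06249998
= 28062

28062 XP


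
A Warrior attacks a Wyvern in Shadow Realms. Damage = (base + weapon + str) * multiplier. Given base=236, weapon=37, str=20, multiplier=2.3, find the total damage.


Sum base + weapon + str = 236 + 37 + 20 = 293
Multiply by 2.3:
293 * 2.3 = 673.9

673.9 damage


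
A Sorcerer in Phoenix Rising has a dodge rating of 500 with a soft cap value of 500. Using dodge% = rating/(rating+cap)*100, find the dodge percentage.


dodge% = 500 / (500 + 500) * 100
= 500 / 1000 * 100
= 0.5 * 100
= 50.00%

50.00%


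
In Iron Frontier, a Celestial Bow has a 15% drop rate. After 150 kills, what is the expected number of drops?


Expected drops = kills * (drop_rate / 100)
= 150 * (15 / 100)
= 150 * 0.15
= 22.5

22.5 drops


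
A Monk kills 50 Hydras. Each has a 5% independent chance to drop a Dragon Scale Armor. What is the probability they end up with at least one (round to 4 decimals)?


P(at least one) = 1 - P(none) = 1 - (1-p)^n
p = 5/100 = 0.05
1 - p = 0.95
(1 - p)^50 = 0.95^50 = 0.076945
P(at least one) = 1 - 0.076945 = 0.9231

0.9231


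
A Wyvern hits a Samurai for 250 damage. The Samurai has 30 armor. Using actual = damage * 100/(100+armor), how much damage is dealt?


actual = 250 * 100 / (100 + 30)
= 250 * 100 / 130
= 25000 / 130
= 192.31

192.31 damage


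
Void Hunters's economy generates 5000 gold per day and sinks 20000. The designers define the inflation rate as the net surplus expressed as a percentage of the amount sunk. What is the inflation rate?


Net gold = 5000 - 20000 = -15000
Inflation rate = net / sunk * 100 = -15000 / 20000 * 100
= -0.75 * 100
= -75.00%

-75.00%


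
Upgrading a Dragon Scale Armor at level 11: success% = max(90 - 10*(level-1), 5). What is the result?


raw_rate = 90 - 10 * (11 - 1)
= 90 - 10 * 10
= 90 - 100
= -10
Apply floor: max(-10, 5) = 5%

5%


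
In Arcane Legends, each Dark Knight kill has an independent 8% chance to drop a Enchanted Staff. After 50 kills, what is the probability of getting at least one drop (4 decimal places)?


P(at least one) = 1 - P(none) = 1 - (1-p)^n
p = 8/100 = 0.08
1 - p = 0.92
(1 - p)^50 = 0.92^50 = 0.015466
P(at least one) = 1 - 0.015466 = 0.9845

0.9845


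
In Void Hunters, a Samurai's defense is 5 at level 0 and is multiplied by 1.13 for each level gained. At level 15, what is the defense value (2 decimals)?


value = base * growth^level
= 5 * 1.13^15
= 5 * 6.25427
= 31.27

31.27 defense


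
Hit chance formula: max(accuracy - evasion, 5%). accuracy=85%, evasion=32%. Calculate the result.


accuracy - evasion = 85 - 32 = 53
Apply floor: max(53, 5) = 53
Hit chance = 53%

53%


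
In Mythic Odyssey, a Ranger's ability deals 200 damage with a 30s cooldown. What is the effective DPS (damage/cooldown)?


DPS = damage / cooldown
= 200 / 30
= 6.67

6.67 DPS


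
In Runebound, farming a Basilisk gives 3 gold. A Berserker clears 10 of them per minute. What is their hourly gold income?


Gold per minute = 3 * 10 = 30
Gold per hour = 30 * 60 = 1800

1800 gold/hour


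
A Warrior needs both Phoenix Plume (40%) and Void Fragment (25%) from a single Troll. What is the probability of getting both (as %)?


For independent events, P(both) = P(A) * P(B)
= 40% * 25%
= 1000 / 100 %
= 10.0%

10.0%


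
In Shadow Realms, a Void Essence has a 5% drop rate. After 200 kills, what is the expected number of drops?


Expected drops = kills * (drop_rate / 100)
= 200 * (5 / 100)
= 200 * 0.05
= 10.0

10.0 drops


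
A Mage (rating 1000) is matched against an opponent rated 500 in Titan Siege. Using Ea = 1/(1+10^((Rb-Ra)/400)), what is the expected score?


Elo expected score: Ea = 1/(1 + 10^((Rb-Ra)/400))
Rb - Ra = 500 - 1000 = -500
(Rb-Ra)/400 = -500/400 = -1.25
10^-1.25 = 0.056234
Ea = 1/(1 + 0.056234) = 1/1.056234 = 0.9468

0.9468


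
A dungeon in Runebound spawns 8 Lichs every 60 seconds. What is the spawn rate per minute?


Spawns per minute = count * (60 / interval)
= 8 * (60 / 60)
= 8 * 1.0
= 8.0

8.0 per minute


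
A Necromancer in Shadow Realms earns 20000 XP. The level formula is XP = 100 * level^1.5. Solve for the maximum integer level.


XP = 100 * level^1.5, so level = (XP / 100)^(1/1.5)
= (20000 / 100)^(1/1.5)
= 200.0^0.6667
= 34.1995
Floor: level = 34

level 34


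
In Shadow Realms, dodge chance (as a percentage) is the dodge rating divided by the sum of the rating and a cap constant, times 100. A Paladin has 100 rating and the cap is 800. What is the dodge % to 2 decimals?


dodge% = 100 / (100 + 800) * 100
= 100 / 900 * 100
= 0.111111 * 100
= 11.11%

11.11%


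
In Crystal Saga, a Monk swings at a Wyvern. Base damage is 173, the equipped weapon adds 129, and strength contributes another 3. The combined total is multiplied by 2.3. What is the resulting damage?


Sum base + weapon + str = 173 + 129 + 3 = 305
Multiply by 2.3:
305 * 2.3 = 701.5

701.5 damage


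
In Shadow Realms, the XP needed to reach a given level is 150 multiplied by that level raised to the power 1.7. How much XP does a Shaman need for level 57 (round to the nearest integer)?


XP = 150 * level^1.7
Substitute level = 57:
XP = 150 * 57^1.7
= 150 * 966.0225
= 144903

144903 XP


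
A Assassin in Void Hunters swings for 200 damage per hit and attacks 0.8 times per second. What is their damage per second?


DPS = damage * attack_speed
= 200 * 0.8
= 160.0

160.0 DPS


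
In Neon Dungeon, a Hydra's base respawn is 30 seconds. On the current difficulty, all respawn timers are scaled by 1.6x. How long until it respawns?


Respawn time = base * multiplier
= 30 * 1.6
= 48.0 seconds

48.0 seconds


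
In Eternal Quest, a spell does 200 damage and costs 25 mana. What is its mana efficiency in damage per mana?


Efficiency = damage / mana
= 200 / 25
= 8.00

8.00 dmg/mana


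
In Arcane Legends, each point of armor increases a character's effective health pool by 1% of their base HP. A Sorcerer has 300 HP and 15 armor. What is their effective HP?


EHP = 300 * (1 + 15/100)
= 300 * (1 + 0.15)
= 300 * 1.15
= 345.0

345.0 EHP


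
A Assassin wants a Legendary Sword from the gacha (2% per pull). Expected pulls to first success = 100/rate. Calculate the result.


Expected pulls for a geometric distribution = 1/p = 100 / rate%
= 100 / 2
= 50.0

50.0 pulls


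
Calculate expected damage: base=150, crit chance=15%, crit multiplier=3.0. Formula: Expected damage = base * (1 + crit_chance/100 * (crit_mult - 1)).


E[dmg] = base * (1 + crit_chance * (crit_mult - 1))
cc as decimal = 15/100 = 0.15
cm - 1 = 3.0 - 1 = 2.0
Bonus factor = 0.15 * 2.0 = 0.3
Total multiplier = 1 + 0.3 = 1.3
Expected damage = 150 * 1.3 = 195.00

195.00 damage


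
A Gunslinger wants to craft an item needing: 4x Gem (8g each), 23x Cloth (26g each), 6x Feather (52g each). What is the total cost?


Cost breakdown:
  Gem: 4 * 8 = 32
  Cloth: 23 * 26 = 598
  Feather: 6 * 52 = 312
Total = 32 + 598 + 312 = 942

942 gold


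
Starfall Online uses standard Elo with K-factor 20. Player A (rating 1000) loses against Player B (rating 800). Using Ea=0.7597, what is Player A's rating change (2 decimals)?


Elo update: delta = K * (S - Ea), where S = 0 (loses)
S - Ea = 0 - 0.7597 = -0.7597
Rating change = 20 * -0.7597
= -15.19

-15.19 rating points


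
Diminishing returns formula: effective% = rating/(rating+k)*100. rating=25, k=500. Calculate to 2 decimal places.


effective% = rating / (rating + k) * 100
= 25 / (25 + 500) * 100
= 25 / 525 * 100
= 0.047619 * 100
= 4.76%

4.76%


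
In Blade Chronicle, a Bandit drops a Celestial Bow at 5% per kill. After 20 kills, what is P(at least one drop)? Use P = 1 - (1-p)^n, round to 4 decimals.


P(at least one) = 1 - P(none) = 1 - (1-p)^n
p = 5/100 = 0.05
1 - p = 0.95
(1 - p)^20 = 0.95^20 = 0.358486
P(at least one) = 1 - 0.358486 = 0.6415

0.6415


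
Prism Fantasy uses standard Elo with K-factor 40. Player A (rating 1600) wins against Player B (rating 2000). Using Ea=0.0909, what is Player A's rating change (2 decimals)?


Elo update: delta = K * (S - Ea), where S = 1 (wins)
S - Ea = 1 - 0.0909 = 0.9091
Rating change = 40 * 0.9091
= 36.36

36.36 rating points


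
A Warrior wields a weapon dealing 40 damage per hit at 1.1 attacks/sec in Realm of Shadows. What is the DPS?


DPS = damage * attack_speed
= 40 * 1.1
= 44.0

44.0 DPS


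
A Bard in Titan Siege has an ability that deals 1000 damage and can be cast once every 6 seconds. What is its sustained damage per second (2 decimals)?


DPS = damage / cooldown
= 1000 / 6
= 166.67

166.67 DPS


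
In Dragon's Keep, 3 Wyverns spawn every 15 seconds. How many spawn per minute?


Spawns per minute = count * (60 / interval)
= 3 * (60 / 15)
= 3 * 4.0
= 12.0

12.0 per minute


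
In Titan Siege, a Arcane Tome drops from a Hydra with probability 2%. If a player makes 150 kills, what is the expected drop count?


Expected drops = kills * (drop_rate / 100)
= 150 * (2 / 100)
= 150 * 0.02
= 3.0

3.0 drops


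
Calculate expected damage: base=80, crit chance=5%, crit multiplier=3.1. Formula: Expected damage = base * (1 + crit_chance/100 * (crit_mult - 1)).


E[dmg] = base * (1 + crit_chance * (crit_mult - 1))
cc as decimal = 5/100 = 0.05
cm - 1 = 3.1 - 1 = 2.1
Bonus factor = 0.05 * 2.1 = 0.105
Total multiplier = 1 + 0.105 = 1.105
Expected damage = 80 * 1.105 = 88.40

88.40 damage


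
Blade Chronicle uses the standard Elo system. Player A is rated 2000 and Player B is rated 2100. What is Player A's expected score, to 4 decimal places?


Elo expected score: Ea = 1/(1 + 10^((Rb-Ra)/400))
Rb - Ra = 2100 - 2000 = 100
(Rb-Ra)/400 = 100/400 = 0.25
10^0.25 = 1.778279
Ea = 1/(1 + 1.778279) = 1/2.778279 = 0.3599

0.3599


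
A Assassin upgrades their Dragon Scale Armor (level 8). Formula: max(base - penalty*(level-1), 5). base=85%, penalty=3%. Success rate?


raw_rate = 85 - 3 * (8 - 1)
= 85 - 3 * 7
= 85 - 21
= 64
Apply floor: max(64, 5) = 64%

64%


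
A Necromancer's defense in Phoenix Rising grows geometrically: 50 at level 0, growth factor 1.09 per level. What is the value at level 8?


value = base * growth^level
= 50 * 1.09^8
= 50 * 1.992563
= 99.63

99.63 defense


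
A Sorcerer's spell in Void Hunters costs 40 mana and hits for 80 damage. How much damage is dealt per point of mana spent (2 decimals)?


Efficiency = damage / mana
= 80 / 40
= 2.00

2.00 dmg/mana


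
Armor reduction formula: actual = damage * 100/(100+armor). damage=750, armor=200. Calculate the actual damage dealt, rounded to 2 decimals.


actual = 750 * 100 / (100 + 200)
= 750 * 100 / 300
= 75000 / 300
= 250.00

250.00 damage


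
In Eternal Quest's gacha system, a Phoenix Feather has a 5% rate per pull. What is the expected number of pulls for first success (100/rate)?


Expected pulls for a geometric distribution = 1/p = 100 / rate%
= 100 / 5
= 20.0

20.0 pulls


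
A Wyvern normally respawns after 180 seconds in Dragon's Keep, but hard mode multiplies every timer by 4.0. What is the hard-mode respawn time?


Respawn time = base * multiplier
= 180 * 4.0
= 720.0 seconds

720.0 seconds


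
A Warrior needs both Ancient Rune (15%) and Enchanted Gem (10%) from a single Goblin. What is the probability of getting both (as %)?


For independent events, P(both) = P(A) * P(B)
= 15% * 10%
= 150 / 100 %
= 1.5%

1.5%


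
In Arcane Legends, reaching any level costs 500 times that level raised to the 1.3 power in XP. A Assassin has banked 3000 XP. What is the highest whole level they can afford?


XP = 500 * level^1.3, so level = (XP / 500)^(1/1.3)
= (3000 / 500)^(1/1.3)
= 6.0^0.7692
= 3.9681
Floor: level = 3

level 3


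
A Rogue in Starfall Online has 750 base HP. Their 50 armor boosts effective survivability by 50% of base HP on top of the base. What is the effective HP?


EHP = 750 * (1 + 50/100)
= 750 * (1 + 0.5)
= 750 * 1.5
= 1125.0

1125.0 EHP


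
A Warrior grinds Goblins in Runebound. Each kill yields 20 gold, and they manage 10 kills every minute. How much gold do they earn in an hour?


Gold per minute = 20 * 10 = 200
Gold per hour = 200 * 60 = 12000

12000 gold/hour


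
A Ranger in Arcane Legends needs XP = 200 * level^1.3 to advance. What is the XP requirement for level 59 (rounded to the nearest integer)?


XP = 200 * level^1.3
Substitute level = 59:
XP = 200 * 59^1.3
= 200 * 200.4969
= 40099

40099 XP


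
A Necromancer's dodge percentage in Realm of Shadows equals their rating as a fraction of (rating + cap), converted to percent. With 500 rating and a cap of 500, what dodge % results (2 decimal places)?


dodge% = 500 / (500 + 500) * 100
= 500 / 1000 * 100
= 0.5 * 100
= 50.00%

50.00%


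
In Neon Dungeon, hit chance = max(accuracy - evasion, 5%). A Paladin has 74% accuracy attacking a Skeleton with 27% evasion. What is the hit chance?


accuracy - evasion = 74 - 27 = 47
Apply floor: max(47, 5) = 47
Hit chance = 47%

47%


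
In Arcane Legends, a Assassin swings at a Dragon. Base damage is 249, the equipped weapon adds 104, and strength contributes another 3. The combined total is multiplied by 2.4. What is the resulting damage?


Sum base + weapon + str = 249 + 104 + 3 = 356
Multiply by 2.4:
356 * 2.4 = 854.4

854.4 damage


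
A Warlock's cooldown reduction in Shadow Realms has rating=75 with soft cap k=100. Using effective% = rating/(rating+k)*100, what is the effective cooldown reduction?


effective% = rating / (rating + k) * 100
= 75 / (75 + 100) * 100
= 75 / 175 * 100
= 0.428571 * 100
= 42.86%

42.86%


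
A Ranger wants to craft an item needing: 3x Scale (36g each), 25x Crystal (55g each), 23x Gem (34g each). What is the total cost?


Cost breakdown:
  Scale: 3 * 36 = 108
  Crystal: 25 * 55 = 1375
  Gem: 23 * 34 = 782
Total = 108 + 1375 + 782 = 2265

2265 gold


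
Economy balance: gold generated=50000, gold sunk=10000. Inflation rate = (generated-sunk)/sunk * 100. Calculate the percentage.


Net gold = 50000 - 10000 = 40000
Inflation rate = net / sunk * 100 = 40000 / 10000 * 100
= 4.0 * 100
= 400.00%

400.00%


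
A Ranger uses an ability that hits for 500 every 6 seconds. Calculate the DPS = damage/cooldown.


DPS = damage / cooldown
= 500 / 6
= 83.33

83.33 DPS


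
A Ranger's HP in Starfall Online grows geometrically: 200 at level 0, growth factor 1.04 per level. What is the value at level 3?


value = base * growth^level
= 200 * 1.04^3
= 200 * 1.124864
= 224.97

224.97 HP


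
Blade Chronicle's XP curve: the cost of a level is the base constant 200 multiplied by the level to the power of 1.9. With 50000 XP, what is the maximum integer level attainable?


XP = 200 * level^1.9, so level = (XP / 200)^(1/1.9)
= (50000 / 200)^(1/1.9)
= 250.0^0.5263
= 18.2841
Floor: level = 18

level 18


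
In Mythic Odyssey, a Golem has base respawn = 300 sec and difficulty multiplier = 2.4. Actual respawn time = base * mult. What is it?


Respawn time = base * multiplier
= 300 * 2.4
= 720.0 seconds

720.0 seconds


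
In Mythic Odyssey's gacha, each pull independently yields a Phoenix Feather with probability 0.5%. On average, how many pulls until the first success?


Expected pulls for a geometric distribution = 1/p = 100 / rate%
= 100 / 0.5
= 200.0

200.0 pulls


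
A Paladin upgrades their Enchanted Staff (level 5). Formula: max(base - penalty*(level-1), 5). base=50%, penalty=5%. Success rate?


raw_rate = 50 - 5 * (5 - 1)
= 50 - 5 * 4
= 50 - 20
= 30
Apply floor: max(30, 5) = 30%

30%


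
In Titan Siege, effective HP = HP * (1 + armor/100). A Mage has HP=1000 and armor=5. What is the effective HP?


EHP = 1000 * (1 + 5/100)
= 1000 * (1 + 0.05)
= 1000 * 1.05
= 1050.0

1050.0 EHP


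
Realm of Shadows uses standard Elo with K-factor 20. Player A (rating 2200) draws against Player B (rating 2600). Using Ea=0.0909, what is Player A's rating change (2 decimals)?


Elo update: delta = K * (S - Ea), where S = 0.5 (draws)
S - Ea = 0.5 - 0.0909 = 0.4091
Rating change = 20 * 0.4091
= 8.18

8.18 rating points


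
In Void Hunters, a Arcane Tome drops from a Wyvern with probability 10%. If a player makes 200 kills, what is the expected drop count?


Expected drops = kills * (drop_rate / 100)
= 200 * (10 / 100)
= 200 * 0.1
= 20.0

20.0 drops


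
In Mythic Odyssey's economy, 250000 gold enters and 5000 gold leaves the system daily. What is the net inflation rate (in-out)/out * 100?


Net gold = 250000 - 5000 = 245000
Inflation rate = net / sunk * 100 = 245000 / 5000 * 100
= 49.0 * 100
= 4900.00%

4900.00%


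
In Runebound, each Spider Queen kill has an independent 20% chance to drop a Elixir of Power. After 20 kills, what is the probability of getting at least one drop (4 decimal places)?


P(at least one) = 1 - P(none) = 1 - (1-p)^n
p = 20/100 = 0.2
1 - p = 0.8
(1 - p)^20 = 0.8^20 = 0.011529
P(at least one) = 1 - 0.011529 = 0.9885

0.9885


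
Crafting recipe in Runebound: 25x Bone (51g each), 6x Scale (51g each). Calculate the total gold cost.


Cost breakdown:
  Bone: 25 * 51 = 1275
  Scale: 6 * 51 = 306
Total = 1275 + 306 = 1581

1581 gold


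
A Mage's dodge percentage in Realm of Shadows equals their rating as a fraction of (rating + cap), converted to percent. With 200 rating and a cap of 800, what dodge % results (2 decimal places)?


dodge% = 200 / (200 + 800) * 100
= 200 / 1000 * 100
= 0.2 * 100
= 20.00%

20.00%


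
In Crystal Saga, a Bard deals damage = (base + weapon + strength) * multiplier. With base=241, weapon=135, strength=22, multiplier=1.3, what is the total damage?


Sum base + weapon + str = 241 + 135 + 22 = 398
Multiply by 1.3:
398 * 1.3 = 517.4

517.4 damage


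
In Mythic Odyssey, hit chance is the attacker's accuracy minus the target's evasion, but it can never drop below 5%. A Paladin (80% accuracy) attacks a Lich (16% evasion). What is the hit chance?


accuracy - evasion = 80 - 16 = 64
Apply floor: max(64, 5) = 64
Hit chance = 64%

64%


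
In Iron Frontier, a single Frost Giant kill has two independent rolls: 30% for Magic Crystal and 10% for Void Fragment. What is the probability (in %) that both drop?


For independent events, P(both) = P(A) * P(B)
= 30% * 10%
= 300 / 100 %
= 3.0%

3.0%


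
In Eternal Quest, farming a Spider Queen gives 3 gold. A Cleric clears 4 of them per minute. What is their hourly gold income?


Gold per minute = 3 * 4 = 12
Gold per hour = 12 * 60 = 720

720 gold/hour


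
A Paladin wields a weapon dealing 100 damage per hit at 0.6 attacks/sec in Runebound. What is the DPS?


DPS = damage * attack_speed
= 100 * 0.6
= 60.0

60.0 DPS


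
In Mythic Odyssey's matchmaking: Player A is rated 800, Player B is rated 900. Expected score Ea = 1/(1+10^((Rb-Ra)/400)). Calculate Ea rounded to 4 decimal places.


Elo expected score: Ea = 1/(1 + 10^((Rb-Ra)/400))
Rb - Ra = 900 - 800 = 100
(Rb-Ra)/400 = 100/400 = 0.25
10^0.25 = 1.778279
Ea = 1/(1 + 1.778279) = 1/2.778279 = 0.3599

0.3599


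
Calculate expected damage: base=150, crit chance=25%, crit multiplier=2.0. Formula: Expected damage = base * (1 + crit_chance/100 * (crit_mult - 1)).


E[dmg] = base * (1 + crit_chance * (crit_mult - 1))
cc as decimal = 25/100 = 0.25
cm - 1 = 2.0 - 1 = 1.0
Bonus factor = 0.25 * 1.0 = 0.25
Total multiplier = 1 + 0.25 = 1.25
Expected damage = 150 * 1.25 = 187.50

187.50 damage


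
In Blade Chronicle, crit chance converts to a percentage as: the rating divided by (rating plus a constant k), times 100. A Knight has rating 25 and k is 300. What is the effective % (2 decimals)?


effective% = rating / (rating + k) * 100
= 25 / (25 + 300) * 100
= 25 / 325 * 100
= 0.076923 * 100
= 7.69%

7.69%


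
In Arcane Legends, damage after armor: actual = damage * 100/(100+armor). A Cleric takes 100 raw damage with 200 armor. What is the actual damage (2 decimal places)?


actual = 100 * 100 / (100 + 200)
= 100 * 100 / 300
= 10000 / 300
= 33.33

33.33 damage


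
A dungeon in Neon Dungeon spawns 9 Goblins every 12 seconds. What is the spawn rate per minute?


Spawns per minute = count * (60 / interval)
= 9 * (60 / 12)
= 9 * 5.0
= 45.0

45.0 per minute


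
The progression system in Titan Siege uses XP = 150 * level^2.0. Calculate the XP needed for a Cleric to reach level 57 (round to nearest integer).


XP = 150 * level^2.0
Substitute level = 57:
XP = 150 * 57^2.0
= 150 * 3249.0
= 487350

487350 XP


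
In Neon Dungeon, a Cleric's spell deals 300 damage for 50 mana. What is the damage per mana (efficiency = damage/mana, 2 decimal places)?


Efficiency = damage / mana
= 300 / 50
= 6.00

6.00 dmg/mana


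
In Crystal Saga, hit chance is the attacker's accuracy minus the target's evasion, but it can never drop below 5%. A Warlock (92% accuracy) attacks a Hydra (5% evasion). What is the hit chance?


accuracy - evasion = 92 - 5 = 87
Apply floor: max(87, 5) = 87
Hit chance = 87%

87%


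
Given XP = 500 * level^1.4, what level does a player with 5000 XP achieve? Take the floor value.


XP = 500 * level^1.4, so level = (XP / 500)^(1/1.4)
= (5000 / 500)^(1/1.4)
= 10.0^0.7143
= 5.1795
Floor: level = 5

level 5


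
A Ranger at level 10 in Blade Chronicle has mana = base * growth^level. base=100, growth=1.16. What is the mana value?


value = base * growth^level
= 100 * 1.16^10
= 100 * 4.411435
= 441.14

441.14 mana


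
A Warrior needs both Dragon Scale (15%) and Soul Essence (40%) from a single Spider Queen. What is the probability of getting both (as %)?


For independent events, P(both) = P(A) * P(B)
= 15% * 40%
= 600 / 100 %
= 6.0%

6.0%


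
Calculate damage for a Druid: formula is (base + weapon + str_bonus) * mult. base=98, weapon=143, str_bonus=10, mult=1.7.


Sum base + weapon + str = 98 + 143 + 10 = 251
Multiply by 1.7:
251 * 1.7 = 426.7

426.7 damage


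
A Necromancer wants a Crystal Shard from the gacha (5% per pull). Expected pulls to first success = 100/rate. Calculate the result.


Expected pulls for a geometric distribution = 1/p = 100 / rate%
= 100 / 5
= 20.0

20.0 pulls


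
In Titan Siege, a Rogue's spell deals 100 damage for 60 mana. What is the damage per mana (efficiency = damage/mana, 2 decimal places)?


Efficiency = damage / mana
= 100 / 60
= 1.67

1.67 dmg/mana


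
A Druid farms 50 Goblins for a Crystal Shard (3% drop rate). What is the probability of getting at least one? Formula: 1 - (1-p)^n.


P(at least one) = 1 - P(none) = 1 - (1-p)^n
p = 3/100 = 0.03
1 - p = 0.97
(1 - p)^50 = 0.97^50 = 0.218065
P(at least one) = 1 - 0.218065 = 0.7819

0.7819


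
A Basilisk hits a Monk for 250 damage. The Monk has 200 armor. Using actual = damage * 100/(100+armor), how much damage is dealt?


actual = 250 * 100 / (100 + 200)
= 250 * 100 / 300
= 25000 / 300
= 83.33

83.33 damage


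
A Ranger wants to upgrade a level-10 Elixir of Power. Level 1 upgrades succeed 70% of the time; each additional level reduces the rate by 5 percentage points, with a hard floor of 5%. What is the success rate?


raw_rate = 70 - 5 * (10 - 1)
= 70 - 5 * 9
= 70 - 45
= 25
Apply floor: max(25, 5) = 25%

25%


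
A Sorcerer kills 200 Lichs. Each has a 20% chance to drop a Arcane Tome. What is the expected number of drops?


Expected drops = kills * (drop_rate / 100)
= 200 * (20 / 100)
= 200 * 0.2
= 40.0

40.0 drops


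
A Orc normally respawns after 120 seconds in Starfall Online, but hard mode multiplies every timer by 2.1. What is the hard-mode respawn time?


Respawn time = base * multiplier
= 120 * 2.1
= 252.0 seconds

252.0 seconds


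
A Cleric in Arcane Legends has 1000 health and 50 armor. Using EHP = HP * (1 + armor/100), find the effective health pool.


EHP = 1000 * (1 + 50/100)
= 1000 * (1 + 0.5)
= 1000 * 1.5
= 1500.0

1500.0 EHP


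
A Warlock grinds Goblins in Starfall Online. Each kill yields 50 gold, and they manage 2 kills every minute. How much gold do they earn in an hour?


Gold per minute = 50 * 2 = 100
Gold per hour = 100 * 60 = 6000

6000 gold/hour


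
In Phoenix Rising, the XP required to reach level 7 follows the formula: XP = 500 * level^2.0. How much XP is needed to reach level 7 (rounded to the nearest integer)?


XP = 500 * level^2.0
Substitute level = 7:
XP = 500 * 7^2.0
= 500 * 49.0
= 24500

24500 XP


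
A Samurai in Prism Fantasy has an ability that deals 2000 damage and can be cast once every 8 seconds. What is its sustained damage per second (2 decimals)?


DPS = damage / cooldown
= 2000 / 8
= 250.00

250.00 DPS


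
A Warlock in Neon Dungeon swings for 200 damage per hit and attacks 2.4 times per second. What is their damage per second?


DPS = damage * attack_speed
= 200 * 2.4
= 480.0

480.0 DPS


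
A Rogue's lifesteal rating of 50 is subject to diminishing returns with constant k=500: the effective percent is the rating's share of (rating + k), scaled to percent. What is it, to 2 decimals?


effective% = rating / (rating + k) * 100
= 50 / (50 + 500) * 100
= 50 / 550 * 100
= 0.090909 * 100
= 9.09%

9.09%


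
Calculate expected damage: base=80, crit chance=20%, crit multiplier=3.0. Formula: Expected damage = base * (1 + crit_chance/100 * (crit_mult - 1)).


E[dmg] = base * (1 + crit_chance * (crit_mult - 1))
cc as decimal = 20/100 = 0.2
cm - 1 = 3.0 - 1 = 2.0
Bonus factor = 0.2 * 2.0 = 0.4
Total multiplier = 1 + 0.4 = 1.4
Expected damage = 80 * 1.4 = 112.00

112.00 damage


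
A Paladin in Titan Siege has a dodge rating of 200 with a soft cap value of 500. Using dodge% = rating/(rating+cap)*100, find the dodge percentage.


dodge% = 200 / (200 + 500) * 100
= 200 / 700 * 100
= 0.285714 * 100
= 28.57%

28.57%


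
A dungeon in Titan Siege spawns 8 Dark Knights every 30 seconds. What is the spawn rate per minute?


Spawns per minute = count * (60 / interval)
= 8 * (60 / 30)
= 8 * 2.0
= 16.0

16.0 per minute


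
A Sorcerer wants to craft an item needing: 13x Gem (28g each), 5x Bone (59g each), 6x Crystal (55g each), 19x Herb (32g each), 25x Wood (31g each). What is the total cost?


Cost breakdown:
  Gem: 13 * 28 = 364
  Bone: 5 * 59 = 295
  Crystal: 6 * 55 = 330
  Herb: 19 * 32 = 608
  Wood: 25 * 31 = 775
Total = 364 + 295 + 330 + 608 + 775 = 2372

2372 gold


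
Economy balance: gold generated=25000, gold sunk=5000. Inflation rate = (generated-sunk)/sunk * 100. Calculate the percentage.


Net gold = 25000 - 5000 = 20000
Inflation rate = net / sunk * 100 = 20000 / 5000 * 100
= 4.0 * 100
= 400.00%

400.00%


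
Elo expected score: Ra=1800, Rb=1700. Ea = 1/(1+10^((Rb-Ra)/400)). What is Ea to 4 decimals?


Elo expected score: Ea = 1/(1 + 10^((Rb-Ra)/400))
Rb - Ra = 1700 - 1800 = -100
(Rb-Ra)/400 = -100/400 = -0.25
10^-0.25 = 0.562341
Ea = 1/(1 + 0.562341) = 1/1.562341 = 0.6401

0.6401


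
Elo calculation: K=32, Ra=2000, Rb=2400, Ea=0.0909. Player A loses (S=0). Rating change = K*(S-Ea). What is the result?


Elo update: delta = K * (S - Ea), where S = 0 (loses)
S - Ea = 0 - 0.0909 = -0.0909
Rating change = 32 * -0.0909
= -2.91

-2.91 rating points


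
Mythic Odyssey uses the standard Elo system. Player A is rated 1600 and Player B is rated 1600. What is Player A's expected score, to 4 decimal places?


Elo expected score: Ea = 1/(1 + 10^((Rb-Ra)/400))
Rb - Ra = 1600 - 1600 = 0
(Rb-Ra)/400 = 0/400 = 0.0
10^0.0 = 1.0
Ea = 1/(1 + 1.0) = 1/2.0 = 0.5000

0.5000


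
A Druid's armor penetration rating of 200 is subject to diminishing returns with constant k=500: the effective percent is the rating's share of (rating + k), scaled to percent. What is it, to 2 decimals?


effective% = rating / (rating + k) * 100
= 200 / (200 + 500) * 100
= 200 / 700 * 100
= 0.285714 * 100
= 28.57%

28.57%


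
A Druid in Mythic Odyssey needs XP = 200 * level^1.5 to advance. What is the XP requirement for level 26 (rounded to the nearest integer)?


XP = 200 * level^1.5
Substitute level = 26:
XP = 200 * 26^1.5
= 200 * 132.5745
= 26515

26515 XP


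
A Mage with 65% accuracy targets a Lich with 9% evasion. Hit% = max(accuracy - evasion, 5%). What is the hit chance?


accuracy - evasion = 65 - 9 = 56
Apply floor: max(56, 5) = 56
Hit chance = 56%

56%


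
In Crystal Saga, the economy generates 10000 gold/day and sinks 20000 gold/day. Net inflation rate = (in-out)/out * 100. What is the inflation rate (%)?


Net gold = 10000 - 20000 = -10000
Inflation rate = net / sunk * 100 = -10000 / 20000 * 100
= -0.5 * 100
= -50.00%

-50.00%


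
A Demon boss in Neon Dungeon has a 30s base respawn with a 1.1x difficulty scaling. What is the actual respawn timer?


Respawn time = base * multiplier
= 30 * 1.1
= 33.0 seconds

33.0 seconds


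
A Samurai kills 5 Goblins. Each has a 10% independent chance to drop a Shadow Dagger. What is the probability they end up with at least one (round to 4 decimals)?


P(at least one) = 1 - P(none) = 1 - (1-p)^n
p = 10/100 = 0.1
1 - p = 0.9
(1 - p)^5 = 0.9^5 = 0.590490
P(at least one) = 1 - 0.590490 = 0.4095

0.4095


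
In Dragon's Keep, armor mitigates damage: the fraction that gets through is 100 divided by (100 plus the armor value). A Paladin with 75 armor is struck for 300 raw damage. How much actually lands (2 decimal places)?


actual = 300 * 100 / (100 + 75)
= 300 * 100 / 175
= 30000 / 175
= 171.43

171.43 damage


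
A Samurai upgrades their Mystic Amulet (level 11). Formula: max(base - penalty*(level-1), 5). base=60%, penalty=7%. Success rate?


raw_rate = 60 - 7 * (11 - 1)
= 60 - 7 * 10
= 60 - 70
= -10
Apply floor: max(-10, 5) = 5%

5%


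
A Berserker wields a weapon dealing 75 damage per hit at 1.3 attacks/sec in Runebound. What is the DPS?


DPS = damage * attack_speed
= 75 * 1.3
= 97.5

97.5 DPS


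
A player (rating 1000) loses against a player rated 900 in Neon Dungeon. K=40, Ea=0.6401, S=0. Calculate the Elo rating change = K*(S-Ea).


Elo update: delta = K * (S - Ea), where S = 0 (loses)
S - Ea = 0 - 0.6401 = -0.6401
Rating change = 40 * -0.6401
= -25.60

-25.60 rating points


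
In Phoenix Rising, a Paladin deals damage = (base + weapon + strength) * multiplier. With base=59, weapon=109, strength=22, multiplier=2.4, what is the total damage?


Sum base + weapon + str = 59 + 109 + 22 = 190
Multiply by 2.4:
190 * 2.4 = 456.0

456.0 damage


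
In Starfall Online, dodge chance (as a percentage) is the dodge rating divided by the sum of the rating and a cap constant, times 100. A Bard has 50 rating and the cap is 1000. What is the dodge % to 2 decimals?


dodge% = 50 / (50 + 1000) * 100
= 50 / 1050 * 100
= 0.047619 * 100
= 4.76%

4.76%


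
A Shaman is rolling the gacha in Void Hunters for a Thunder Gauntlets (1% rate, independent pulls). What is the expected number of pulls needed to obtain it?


Expected pulls for a geometric distribution = 1/p = 100 / rate%
= 100 / 1
= 100.0

100.0 pulls


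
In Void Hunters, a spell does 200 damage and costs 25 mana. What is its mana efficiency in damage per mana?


Efficiency = damage / mana
= 200 / 25
= 8.00

8.00 dmg/mana


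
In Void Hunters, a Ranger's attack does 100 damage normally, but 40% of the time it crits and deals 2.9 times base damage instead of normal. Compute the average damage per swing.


E[dmg] = base * (1 + crit_chance * (crit_mult - 1))
cc as decimal = 40/100 = 0.4
cm - 1 = 2.9 - 1 = 1.9
Bonus factor = 0.4 * 1.9 = 0.76
Total multiplier = 1 + 0.76 = 1.76
Expected damage = 100 * 1.76 = 176.00

176.00 damage


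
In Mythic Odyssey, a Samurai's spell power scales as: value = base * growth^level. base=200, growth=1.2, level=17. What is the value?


value = base * growth^level
= 200 * 1.2^17
= 200 * 22.186111
= 4437.22

4437.22 spell power
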